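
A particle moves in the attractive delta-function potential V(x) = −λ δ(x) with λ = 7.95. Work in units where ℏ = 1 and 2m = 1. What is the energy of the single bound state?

E = -15.8

The bound state is ψ(x) = √κ e^{−κ|x|}. The derivative jump ψ'(0⁺) − ψ'(0⁻) = −(2mλ/ℏ²)ψ(0) fixes κ = mλ/ℏ² = 3.975.
Then E = −ℏ²κ²/(2m) = −mλ²/(2ℏ²) = -15.80.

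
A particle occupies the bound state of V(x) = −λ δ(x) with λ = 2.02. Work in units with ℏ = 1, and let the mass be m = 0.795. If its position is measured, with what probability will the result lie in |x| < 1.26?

P = 0.983

The normalised bound state is ψ = √κ e^{−κ|x|} with κ = mλ/ℏ² = 1.606.
P(|x| < d) = ∫_{−d}^{d} κ e^{−2κ|x|} dx = 1 − e^{−2κd} = 1 − e^{−4.047} = 0.9825.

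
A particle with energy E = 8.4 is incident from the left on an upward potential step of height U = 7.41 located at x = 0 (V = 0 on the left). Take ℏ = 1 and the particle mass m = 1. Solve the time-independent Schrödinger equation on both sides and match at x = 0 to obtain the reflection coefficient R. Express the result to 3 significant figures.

R = 0.239

The wavenumbers are k₁ = √(2mE)/ℏ = 4.099 on the left and k₂ = √(2m(E − U))/ℏ = 1.407 on the right.
Matching ψ and ψ′ at x = 0 gives r = (k₁ − k₂)/(k₁ + k₂), so R = r² = 0.2390 and T = 1 − R = 0.7610.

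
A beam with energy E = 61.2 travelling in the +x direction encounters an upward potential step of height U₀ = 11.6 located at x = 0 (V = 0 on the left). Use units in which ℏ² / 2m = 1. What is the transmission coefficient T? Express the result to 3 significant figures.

T = 0.997

On each side the TISE gives plane waves with k = √(2m(E − V))/ℏ: k₁ = √(2·½·61.2) = 7.823, k₂ = √(2·½·49.6) = 7.043.
Matching ψ and ψ′ at x = 0 gives r = (k₁ − k₂)/(k₁ + k₂), so R = r² = 0.002755 and T = 1 − R = 0.9972.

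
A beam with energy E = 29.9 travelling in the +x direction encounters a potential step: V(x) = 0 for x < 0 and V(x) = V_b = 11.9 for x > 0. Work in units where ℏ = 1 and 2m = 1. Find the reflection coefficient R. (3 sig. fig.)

R = 0.0159

On each side the TISE gives plane waves with k = √(2m(E − V))/ℏ: k₁ = √(2·½·29.9) = 5.468, k₂ = √(2·½·18) = 4.243.
Matching ψ and ψ′ at x = 0 gives r = (k₁ − k₂)/(k₁ + k₂), so R = r² = 0.01593 and T = 1 − R = 0.9841.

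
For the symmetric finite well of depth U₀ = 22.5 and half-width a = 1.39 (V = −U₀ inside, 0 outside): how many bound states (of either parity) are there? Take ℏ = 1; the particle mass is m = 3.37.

N = 11

The dimensionless depth is z₀ = a√(2mU₀)/ℏ = 1.39 × √(151.7) = 17.12.
A new bound state (alternating even/odd) appears each time z₀ passes a multiple of π/2, so N = ⌊2z₀/π⌋ + 1 = ⌊10.90⌋ + 1 = 11.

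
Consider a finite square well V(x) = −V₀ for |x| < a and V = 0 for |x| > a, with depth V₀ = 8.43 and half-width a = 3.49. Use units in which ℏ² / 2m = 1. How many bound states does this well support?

Define the well-strength parameter z₀ = (a/ℏ)√(2mV₀) = 3.49 × √(2·0.5·8.43) = 10.13.
The even/odd transcendental equations gain one root per π/2 in z₀, giving N = 1 + ⌊2z₀/π⌋ = 1 + ⌊6.451⌋ = 7.

N = 7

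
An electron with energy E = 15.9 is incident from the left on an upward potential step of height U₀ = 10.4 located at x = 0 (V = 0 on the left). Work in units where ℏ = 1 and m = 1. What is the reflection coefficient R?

On each side the TISE gives plane waves with k = √(2m(E − V))/ℏ: k₁ = √(2·1·15.9) = 5.639, k₂ = √(2·1·5.5) = 3.317.
Matching ψ and ψ′ at x = 0 gives r = (k₁ − k₂)/(k₁ + k₂), so R = r² = 0.06725 and T = 1 − R = 0.9327.

R = 0.0673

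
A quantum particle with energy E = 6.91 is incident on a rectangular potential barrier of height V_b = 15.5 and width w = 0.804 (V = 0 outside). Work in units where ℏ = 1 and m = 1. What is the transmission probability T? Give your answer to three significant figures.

E < V_b: inside the barrier ψ ∝ e^{±κx} with κ = √(2m(V_b − E))/ℏ = 4.145.
κw = 3.332, sinh(κw) = 13.99.
Matching ψ, ψ′ at both faces gives T = [1 + V_b² sinh²(κw) / (4E(V_b − E))]⁻¹ = 1/198.9 = 0.00503.

T = 0.00503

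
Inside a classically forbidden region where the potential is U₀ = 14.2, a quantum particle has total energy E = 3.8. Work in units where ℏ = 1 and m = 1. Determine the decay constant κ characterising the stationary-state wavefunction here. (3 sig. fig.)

κ = 4.56

Since E < U₀ the TISE in this region is ψ'' = κ²ψ with κ = √(2m(U₀ − E))/ℏ.
κ = √(2 × 1 × 10.4) = 4.561.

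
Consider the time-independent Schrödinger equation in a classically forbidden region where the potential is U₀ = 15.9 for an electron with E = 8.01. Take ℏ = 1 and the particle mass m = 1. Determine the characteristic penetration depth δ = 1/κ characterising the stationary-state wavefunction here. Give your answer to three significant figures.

Since E < U₀ the TISE in this region is ψ'' = κ²ψ with κ = √(2m(U₀ − E))/ℏ.
κ = √(2 × 1 × 7.89) = 3.972. The penetration depth is δ = 1/κ = 0.252.

δ = 0.252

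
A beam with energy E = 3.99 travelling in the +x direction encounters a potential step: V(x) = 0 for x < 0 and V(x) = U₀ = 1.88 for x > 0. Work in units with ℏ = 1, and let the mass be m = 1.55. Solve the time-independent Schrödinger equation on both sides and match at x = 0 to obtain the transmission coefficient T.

The wavenumbers are k₁ = √(2mE)/ℏ = 3.517 on the left and k₂ = √(2m(E − U₀))/ℏ = 2.558 on the right.
Matching ψ and ψ′ at x = 0 gives r = (k₁ − k₂)/(k₁ + k₂), so R = r² = 0.02495 and T = 1 − R = 0.9751.

T = 0.975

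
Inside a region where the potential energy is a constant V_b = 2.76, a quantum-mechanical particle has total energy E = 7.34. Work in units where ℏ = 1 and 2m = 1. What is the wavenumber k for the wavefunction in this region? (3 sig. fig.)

With E > V_b the solution is oscillatory, ψ ∝ e^{±ikx} with k = √(2m(E − V_b))/ℏ.
k = √(2 × 0.5 × 4.58) = 2.140.

k = 2.14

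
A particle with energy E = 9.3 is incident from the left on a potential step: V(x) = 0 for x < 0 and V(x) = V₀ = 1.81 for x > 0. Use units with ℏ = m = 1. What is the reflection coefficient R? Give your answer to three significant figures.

On each side the TISE gives plane waves with k = √(2m(E − V))/ℏ: k₁ = √(2·1·9.3) = 4.313, k₂ = √(2·1·7.49) = 3.870.
Matching ψ and ψ′ at x = 0 gives r = (k₁ − k₂)/(k₁ + k₂), so R = r² = 0.002922 and T = 1 − R = 0.9971.

R = 0.00292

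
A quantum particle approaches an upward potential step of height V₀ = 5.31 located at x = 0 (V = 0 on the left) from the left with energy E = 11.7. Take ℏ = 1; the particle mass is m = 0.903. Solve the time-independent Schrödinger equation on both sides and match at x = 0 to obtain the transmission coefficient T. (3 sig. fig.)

On each side the TISE gives plane waves with k = √(2m(E − V))/ℏ: k₁ = √(2·0.903·11.7) = 4.597, k₂ = √(2·0.903·6.39) = 3.397.
Continuity of ψ and ψ′ at the step yields the reflection amplitude r = (k₁ − k₂)/(k₁ + k₂) = 0.1501; thus R = |r|² = 0.02252, T = 0.9775.

T = 0.977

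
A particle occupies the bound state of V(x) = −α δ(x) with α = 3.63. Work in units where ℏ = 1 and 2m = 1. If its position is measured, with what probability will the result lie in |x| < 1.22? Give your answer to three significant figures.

P = 0.988

The normalised bound state is ψ = √κ e^{−κ|x|} with κ = mα/ℏ² = 1.815.
P(|x| < d) = ∫_{−d}^{d} κ e^{−2κ|x|} dx = 1 − e^{−2κd} = 1 − e^{−4.429} = 0.9881.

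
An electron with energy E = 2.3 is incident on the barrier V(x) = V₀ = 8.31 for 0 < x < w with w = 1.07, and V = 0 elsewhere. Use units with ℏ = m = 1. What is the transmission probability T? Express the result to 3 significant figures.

T = 0.00192

Since E < V₀ the interior solution is evanescent with decay constant κ = √(2m(V₀ − E))/ℏ = 3.467.
κw = 3.710, sinh(κw) = 20.41.
The exact tunnelling result is T⁻¹ = 1 + V₀² sinh²(κw) / [4E(V₀ − E)] = 521.2, so T = 0.00192.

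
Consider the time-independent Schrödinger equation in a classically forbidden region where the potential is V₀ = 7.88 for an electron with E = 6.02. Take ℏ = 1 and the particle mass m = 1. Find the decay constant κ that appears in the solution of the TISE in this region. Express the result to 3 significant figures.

κ = 1.93

Since E < V₀ the TISE in this region is ψ'' = κ²ψ with κ = √(2m(V₀ − E))/ℏ.
κ = √(2 × 1 × 1.86) = 1.929.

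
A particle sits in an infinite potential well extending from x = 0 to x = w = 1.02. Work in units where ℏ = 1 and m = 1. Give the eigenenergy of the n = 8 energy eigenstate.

E = 304

Requiring ψ(0) = ψ(w) = 0 quantises k = nπ/w, hence E_n = ℏ²k²/2m = n²π²ℏ²/(2mw²).
E_8 = 8² × π² / (2 × 1 × 1.02²) = 303.6.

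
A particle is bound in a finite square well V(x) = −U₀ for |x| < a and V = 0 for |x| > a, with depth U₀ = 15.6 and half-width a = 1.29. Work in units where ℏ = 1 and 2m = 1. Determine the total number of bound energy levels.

Define the well-strength parameter z₀ = (a/ℏ)√(2mU₀) = 1.29 × √(2·0.5·15.6) = 5.095.
A new bound state (alternating even/odd) appears each time z₀ passes a multiple of π/2, so N = ⌊2z₀/π⌋ + 1 = ⌊3.244⌋ + 1 = 4.

N = 4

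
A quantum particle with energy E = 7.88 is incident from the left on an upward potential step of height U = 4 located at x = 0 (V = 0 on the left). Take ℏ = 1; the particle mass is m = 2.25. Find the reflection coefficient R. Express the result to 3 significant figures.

The wavenumbers are k₁ = √(2mE)/ℏ = 5.955 on the left and k₂ = √(2m(E − U))/ℏ = 4.179 on the right.
Continuity of ψ and ψ′ at the step yields the reflection amplitude r = (k₁ − k₂)/(k₁ + k₂) = 0.1753; thus R = |r|² = 0.03073, T = 0.9693.

R = 0.0307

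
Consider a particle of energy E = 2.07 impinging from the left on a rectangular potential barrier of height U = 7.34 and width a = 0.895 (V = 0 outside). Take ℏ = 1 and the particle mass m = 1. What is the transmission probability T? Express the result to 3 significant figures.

Since E < U the interior solution is evanescent with decay constant κ = √(2m(U − E))/ℏ = 3.247.
κa = 2.906, sinh(κa) = 9.111.
Matching ψ, ψ′ at both faces gives T = [1 + U² sinh²(κa) / (4E(U − E))]⁻¹ = 1/103.5 = 0.00966.

T = 0.00966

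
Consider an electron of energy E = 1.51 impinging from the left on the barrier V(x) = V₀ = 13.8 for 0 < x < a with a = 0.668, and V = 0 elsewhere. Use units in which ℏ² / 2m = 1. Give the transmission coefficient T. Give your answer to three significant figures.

E < V₀: inside the barrier ψ ∝ e^{±κx} with κ = √(2m(V₀ − E))/ℏ = 3.506.
κa = 2.342, sinh(κa) = 5.152.
Matching ψ, ψ′ at both faces gives T = [1 + V₀² sinh²(κa) / (4E(V₀ − E))]⁻¹ = 1/69.10 = 0.0145.

T = 0.0145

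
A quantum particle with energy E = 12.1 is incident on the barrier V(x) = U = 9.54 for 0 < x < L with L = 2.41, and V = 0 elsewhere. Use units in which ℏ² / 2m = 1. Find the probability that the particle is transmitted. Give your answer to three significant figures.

Above the barrier the interior wavenumber is k₂ = √(2m(E − U))/ℏ = 1.600, giving phase k₂L = 3.856.
T = [1 + U² sin²(k₂L) / (4E(E − U))]⁻¹ = 1/1.315 = 0.760.

T = 0.760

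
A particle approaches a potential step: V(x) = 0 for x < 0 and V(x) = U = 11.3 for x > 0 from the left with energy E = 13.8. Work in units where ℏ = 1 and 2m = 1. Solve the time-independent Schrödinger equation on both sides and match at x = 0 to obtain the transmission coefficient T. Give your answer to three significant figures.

T = 0.838

On each side the TISE gives plane waves with k = √(2m(E − V))/ℏ: k₁ = √(2·½·13.8) = 3.715, k₂ = √(2·½·2.5) = 1.581.
Continuity of ψ and ψ′ at the step yields the reflection amplitude r = (k₁ − k₂)/(k₁ + k₂) = 0.4029; thus R = |r|² = 0.1623, T = 0.8377.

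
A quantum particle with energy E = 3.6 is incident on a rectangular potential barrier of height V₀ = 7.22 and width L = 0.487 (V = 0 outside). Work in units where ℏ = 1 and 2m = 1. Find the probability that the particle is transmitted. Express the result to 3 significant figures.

T = 0.469

Since E < V₀ the interior solution is evanescent with decay constant κ = √(2m(V₀ − E))/ℏ = 1.903.
κL = 0.9266, sinh(κL) = 1.065.
Matching ψ, ψ′ at both faces gives T = [1 + V₀² sinh²(κL) / (4E(V₀ − E))]⁻¹ = 1/2.134 = 0.469.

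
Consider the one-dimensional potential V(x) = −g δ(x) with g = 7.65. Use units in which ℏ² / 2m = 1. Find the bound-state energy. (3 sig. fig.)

The bound state is ψ(x) = √κ e^{−κ|x|}. The derivative jump ψ'(0⁺) − ψ'(0⁻) = −(2mg/ℏ²)ψ(0) fixes κ = mg/ℏ² = 3.825.
Then E = −ℏ²κ²/(2m) = −mg²/(2ℏ²) = -14.63.

E = -14.6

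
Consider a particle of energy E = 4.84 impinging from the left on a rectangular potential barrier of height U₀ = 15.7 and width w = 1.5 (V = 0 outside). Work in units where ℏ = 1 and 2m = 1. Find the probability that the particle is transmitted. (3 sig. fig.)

Since E < U₀ the interior solution is evanescent with decay constant κ = √(2m(U₀ − E))/ℏ = 3.295.
κw = 4.943, sinh(κw) = 70.10.
The exact tunnelling result is T⁻¹ = 1 + U₀² sinh²(κw) / [4E(U₀ − E)] = 5763, so T = 0.000174.

T = 0.000174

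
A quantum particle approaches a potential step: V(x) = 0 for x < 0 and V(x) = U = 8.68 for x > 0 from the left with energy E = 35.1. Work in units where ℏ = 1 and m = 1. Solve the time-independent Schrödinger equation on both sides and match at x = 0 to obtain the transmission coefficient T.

On each side the TISE gives plane waves with k = √(2m(E − V))/ℏ: k₁ = √(2·1·35.1) = 8.379, k₂ = √(2·1·26.42) = 7.269.
Continuity of ψ and ψ′ at the step yields the reflection amplitude r = (k₁ − k₂)/(k₁ + k₂) = 0.07090; thus R = |r|² = 0.005027, T = 0.9950.

T = 0.995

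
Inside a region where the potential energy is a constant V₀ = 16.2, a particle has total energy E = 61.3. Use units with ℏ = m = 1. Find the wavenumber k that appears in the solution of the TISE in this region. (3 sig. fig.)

With E > V₀ the solution is oscillatory, ψ ∝ e^{±ikx} with k = √(2m(E − V₀))/ℏ.
k = √(2 × 1 × 45.1) = 9.497.

k = 9.50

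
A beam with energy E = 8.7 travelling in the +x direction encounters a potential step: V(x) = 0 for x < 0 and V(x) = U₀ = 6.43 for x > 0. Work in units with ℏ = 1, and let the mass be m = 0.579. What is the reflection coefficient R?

R = 0.105

On each side the TISE gives plane waves with k = √(2m(E − V))/ℏ: k₁ = √(2·0.579·8.7) = 3.174, k₂ = √(2·0.579·2.27) = 1.621.
Continuity of ψ and ψ′ at the step yields the reflection amplitude r = (k₁ − k₂)/(k₁ + k₂) = 0.3238; thus R = |r|² = 0.1048, T = 0.8952.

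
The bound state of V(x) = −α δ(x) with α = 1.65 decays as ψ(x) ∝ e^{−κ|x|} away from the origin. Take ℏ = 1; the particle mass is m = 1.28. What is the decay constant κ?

κ = 2.11

Integrating the TISE across x = 0 gives the cusp condition ψ'(0⁺) − ψ'(0⁻) = −(2mα/ℏ²)ψ(0).
With ψ ∝ e^{−κ|x|} this yields −2κ = −2mα/ℏ², so κ = mα/ℏ² = 2.112.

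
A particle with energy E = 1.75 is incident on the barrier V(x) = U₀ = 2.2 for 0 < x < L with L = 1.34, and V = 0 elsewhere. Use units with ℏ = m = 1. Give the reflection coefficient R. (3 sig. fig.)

Since E < U₀ the interior solution is evanescent with decay constant κ = √(2m(U₀ − E))/ℏ = 0.9487.
κL = 1.271, sinh(κL) = 1.642.
Matching ψ, ψ′ at both faces gives T = [1 + U₀² sinh²(κL) / (4E(U₀ − E))]⁻¹ = 1/5.145 = 0.194.
R = 1 − T = 0.806.

R = 0.806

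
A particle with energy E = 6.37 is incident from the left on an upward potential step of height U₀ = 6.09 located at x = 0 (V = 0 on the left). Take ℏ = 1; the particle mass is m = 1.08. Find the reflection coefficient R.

On each side the TISE gives plane waves with k = √(2m(E − V))/ℏ: k₁ = √(2·1.08·6.37) = 3.709, k₂ = √(2·1.08·0.28) = 0.7777.
Continuity of ψ and ψ′ at the step yields the reflection amplitude r = (k₁ − k₂)/(k₁ + k₂) = 0.6534; thus R = |r|² = 0.4269, T = 0.5731.

R = 0.427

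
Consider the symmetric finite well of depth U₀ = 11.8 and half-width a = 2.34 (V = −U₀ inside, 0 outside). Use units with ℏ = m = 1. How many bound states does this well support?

The dimensionless depth is z₀ = a√(2mU₀)/ℏ = 2.34 × √(23.60) = 11.37.
The even/odd transcendental equations gain one root per π/2 in z₀, giving N = 1 + ⌊2z₀/π⌋ = 1 + ⌊7.237⌋ = 8.

N = 8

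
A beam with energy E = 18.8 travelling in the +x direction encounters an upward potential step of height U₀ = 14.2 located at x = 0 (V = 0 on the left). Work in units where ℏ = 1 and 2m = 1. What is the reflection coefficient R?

On each side the TISE gives plane waves with k = √(2m(E − V))/ℏ: k₁ = √(2·½·18.8) = 4.336, k₂ = √(2·½·4.6) = 2.145.
Continuity of ψ and ψ′ at the step yields the reflection amplitude r = (k₁ − k₂)/(k₁ + k₂) = 0.3381; thus R = |r|² = 0.1143, T = 0.8857.

R = 0.114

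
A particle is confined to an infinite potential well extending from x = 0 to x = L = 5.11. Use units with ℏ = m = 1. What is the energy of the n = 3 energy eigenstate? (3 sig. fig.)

Requiring ψ(0) = ψ(L) = 0 quantises k = nπ/L, hence E_n = ℏ²k²/2m = n²π²ℏ²/(2mL²).
E_3 = 3² × π² / (2 × 1 × 5.11²) = 1.701.

E = 1.70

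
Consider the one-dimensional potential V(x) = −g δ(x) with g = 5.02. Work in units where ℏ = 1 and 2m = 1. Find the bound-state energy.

E = -6.30

The bound state is ψ(x) = √κ e^{−κ|x|}. The derivative jump ψ'(0⁺) − ψ'(0⁻) = −(2mg/ℏ²)ψ(0) fixes κ = mg/ℏ² = 2.510.
Then E = −ℏ²κ²/(2m) = −mg²/(2ℏ²) = -6.300.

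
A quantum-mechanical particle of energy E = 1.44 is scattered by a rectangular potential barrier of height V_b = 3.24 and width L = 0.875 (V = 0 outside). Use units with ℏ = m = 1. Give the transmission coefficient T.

T = 0.133

E < V_b: inside the barrier ψ ∝ e^{±κx} with κ = √(2m(V_b − E))/ℏ = 1.897.
κL = 1.660, sinh(κL) = 2.535.
The exact tunnelling result is T⁻¹ = 1 + V_b² sinh²(κL) / [4E(V_b − E)] = 7.507, so T = 0.133.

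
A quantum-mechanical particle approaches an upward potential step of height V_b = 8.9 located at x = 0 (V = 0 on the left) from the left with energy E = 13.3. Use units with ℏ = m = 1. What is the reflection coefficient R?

R = 0.0727

On each side the TISE gives plane waves with k = √(2m(E − V))/ℏ: k₁ = √(2·1·13.3) = 5.158, k₂ = √(2·1·4.4) = 2.966.
Matching ψ and ψ′ at x = 0 gives r = (k₁ − k₂)/(k₁ + k₂), so R = r² = 0.07274 and T = 1 − R = 0.9273.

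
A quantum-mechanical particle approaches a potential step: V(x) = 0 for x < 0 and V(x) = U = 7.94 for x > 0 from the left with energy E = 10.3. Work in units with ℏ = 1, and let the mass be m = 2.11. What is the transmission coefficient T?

On each side the TISE gives plane waves with k = √(2m(E − V))/ℏ: k₁ = √(2·2.11·10.3) = 6.593, k₂ = √(2·2.11·2.36) = 3.156.
Matching ψ and ψ′ at x = 0 gives r = (k₁ − k₂)/(k₁ + k₂), so R = r² = 0.1243 and T = 1 − R = 0.8757.

T = 0.876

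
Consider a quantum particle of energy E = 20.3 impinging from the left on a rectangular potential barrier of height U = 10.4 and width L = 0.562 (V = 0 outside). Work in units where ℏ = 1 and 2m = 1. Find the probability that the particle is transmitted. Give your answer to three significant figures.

Above the barrier the interior wavenumber is k₂ = √(2m(E − U))/ℏ = 3.146, giving phase k₂L = 1.768.
Matching at both interfaces gives T⁻¹ = 1 + U² sin²(k₂L) / [4E(E − U)] = 1.129, hence T = 0.885.

T = 0.885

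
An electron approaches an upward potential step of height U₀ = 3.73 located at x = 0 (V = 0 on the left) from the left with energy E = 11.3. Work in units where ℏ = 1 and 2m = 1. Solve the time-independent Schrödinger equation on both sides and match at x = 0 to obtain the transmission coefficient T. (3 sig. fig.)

The wavenumbers are k₁ = √(2mE)/ℏ = 3.362 on the left and k₂ = √(2m(E − U₀))/ℏ = 2.751 on the right.
Continuity of ψ and ψ′ at the step yields the reflection amplitude r = (k₁ − k₂)/(k₁ + k₂) = 0.09982; thus R = |r|² = 0.009964, T = 0.9900.

T = 0.990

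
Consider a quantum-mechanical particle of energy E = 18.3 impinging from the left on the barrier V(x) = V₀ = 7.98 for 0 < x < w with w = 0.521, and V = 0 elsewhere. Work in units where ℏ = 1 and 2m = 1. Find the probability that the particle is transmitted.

Above the barrier the interior wavenumber is k₂ = √(2m(E − V₀))/ℏ = 3.212, giving phase k₂w = 1.674.
T = [1 + V₀² sin²(k₂w) / (4E(E − V₀))]⁻¹ = 1/1.083 = 0.923.

T = 0.923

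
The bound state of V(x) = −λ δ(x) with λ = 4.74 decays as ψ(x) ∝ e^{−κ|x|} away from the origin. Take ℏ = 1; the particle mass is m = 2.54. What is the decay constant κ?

κ = 12.0

Integrate −(ℏ²/2m)ψ'' − λδ(x)ψ = Eψ from −ε to +ε: the ψ'' term gives ψ'(0⁺) − ψ'(0⁻) and the δ term gives −(2mλ/ℏ²)ψ(0).
With ψ ∝ e^{−κ|x|} this yields −2κ = −2mλ/ℏ², so κ = mλ/ℏ² = 12.04.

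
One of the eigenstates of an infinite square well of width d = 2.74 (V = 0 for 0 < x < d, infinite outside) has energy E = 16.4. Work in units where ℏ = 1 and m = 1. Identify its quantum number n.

n = 5

For an infinite well E_n = n²π²ℏ²/(2md²), so n = (d/πℏ)√(2mE).
n = (2.74/π) × √(2 × 1 × 16.4) = 4.995 → n = 5.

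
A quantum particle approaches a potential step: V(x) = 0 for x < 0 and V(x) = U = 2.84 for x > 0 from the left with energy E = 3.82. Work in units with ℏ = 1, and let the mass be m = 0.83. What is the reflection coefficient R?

R = 0.107

On each side the TISE gives plane waves with k = √(2m(E − V))/ℏ: k₁ = √(2·0.83·3.82) = 2.518, k₂ = √(2·0.83·0.98) = 1.275.
Matching ψ and ψ′ at x = 0 gives r = (k₁ − k₂)/(k₁ + k₂), so R = r² = 0.1073 and T = 1 − R = 0.8927.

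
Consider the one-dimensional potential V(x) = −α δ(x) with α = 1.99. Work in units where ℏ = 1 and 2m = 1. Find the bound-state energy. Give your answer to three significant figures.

E = -0.990

The bound state is ψ(x) = √κ e^{−κ|x|}. The derivative jump ψ'(0⁺) − ψ'(0⁻) = −(2mα/ℏ²)ψ(0) fixes κ = mα/ℏ² = 0.9950.
Then E = −ℏ²κ²/(2m) = −mα²/(2ℏ²) = -0.9900.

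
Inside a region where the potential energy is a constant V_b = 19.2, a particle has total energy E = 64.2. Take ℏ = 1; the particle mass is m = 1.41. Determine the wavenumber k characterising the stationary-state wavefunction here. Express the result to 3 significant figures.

k = 11.3

With E > V_b the solution is oscillatory, ψ ∝ e^{±ikx} with k = √(2m(E − V_b))/ℏ.
k = √(2 × 1.41 × 45) = 11.26.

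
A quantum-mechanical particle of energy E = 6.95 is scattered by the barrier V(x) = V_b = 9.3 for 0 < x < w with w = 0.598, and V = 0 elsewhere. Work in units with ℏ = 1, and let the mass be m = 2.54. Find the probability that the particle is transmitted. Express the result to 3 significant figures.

E < V_b: inside the barrier ψ ∝ e^{±κx} with κ = √(2m(V_b − E))/ℏ = 3.455.
κw = 2.066, sinh(κw) = 3.884.
Matching ψ, ψ′ at both faces gives T = [1 + V_b² sinh²(κw) / (4E(V_b − E))]⁻¹ = 1/20.97 = 0.0477.

T = 0.0477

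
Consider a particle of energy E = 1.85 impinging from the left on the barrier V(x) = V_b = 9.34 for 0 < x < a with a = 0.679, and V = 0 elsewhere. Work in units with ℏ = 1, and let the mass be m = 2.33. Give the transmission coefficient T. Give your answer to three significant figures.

Since E < V_b the interior solution is evanescent with decay constant κ = √(2m(V_b − E))/ℏ = 5.908.
κa = 4.011, sinh(κa) = 27.60.
Matching ψ, ψ′ at both faces gives T = [1 + V_b² sinh²(κa) / (4E(V_b − E))]⁻¹ = 1/1200 = 0.000833.

T = 0.000833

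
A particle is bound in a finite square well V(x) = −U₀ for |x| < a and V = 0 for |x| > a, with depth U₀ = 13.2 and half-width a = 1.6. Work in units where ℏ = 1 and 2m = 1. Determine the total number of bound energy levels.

Define the well-strength parameter z₀ = (a/ℏ)√(2mU₀) = 1.6 × √(2·0.5·13.2) = 5.813.
A new bound state (alternating even/odd) appears each time z₀ passes a multiple of π/2, so N = ⌊2z₀/π⌋ + 1 = ⌊3.701⌋ + 1 = 4.

N = 4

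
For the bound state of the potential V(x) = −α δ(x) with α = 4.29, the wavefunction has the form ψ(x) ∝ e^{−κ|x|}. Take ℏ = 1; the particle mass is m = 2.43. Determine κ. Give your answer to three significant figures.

Integrating the TISE across x = 0 gives the cusp condition ψ'(0⁺) − ψ'(0⁻) = −(2mα/ℏ²)ψ(0).
With ψ ∝ e^{−κ|x|} this yields −2κ = −2mα/ℏ², so κ = mα/ℏ² = 10.42.

κ = 10.4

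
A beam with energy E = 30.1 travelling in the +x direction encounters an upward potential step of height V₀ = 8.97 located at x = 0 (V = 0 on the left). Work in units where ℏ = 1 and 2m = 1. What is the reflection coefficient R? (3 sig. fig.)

R = 0.00778

The wavenumbers are k₁ = √(2mE)/ℏ = 5.486 on the left and k₂ = √(2m(E − V₀))/ℏ = 4.597 on the right.
Continuity of ψ and ψ′ at the step yields the reflection amplitude r = (k₁ − k₂)/(k₁ + k₂) = 0.08823; thus R = |r|² = 0.007784, T = 0.9922.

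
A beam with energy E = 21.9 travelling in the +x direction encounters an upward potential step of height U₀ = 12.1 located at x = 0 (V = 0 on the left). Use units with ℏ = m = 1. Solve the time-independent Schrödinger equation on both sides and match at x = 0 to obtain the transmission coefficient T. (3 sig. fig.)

T = 0.961

On each side the TISE gives plane waves with k = √(2m(E − V))/ℏ: k₁ = √(2·1·21.9) = 6.618, k₂ = √(2·1·9.8) = 4.427.
Matching ψ and ψ′ at x = 0 gives r = (k₁ − k₂)/(k₁ + k₂), so R = r² = 0.03935 and T = 1 − R = 0.9607.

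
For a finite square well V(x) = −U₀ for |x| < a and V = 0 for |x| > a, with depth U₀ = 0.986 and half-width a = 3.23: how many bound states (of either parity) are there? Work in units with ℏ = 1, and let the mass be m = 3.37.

N = 6

Define the well-strength parameter z₀ = (a/ℏ)√(2mU₀) = 3.23 × √(2·3.37·0.986) = 8.327.
The even/odd transcendental equations gain one root per π/2 in z₀, giving N = 1 + ⌊2z₀/π⌋ = 1 + ⌊5.301⌋ = 6.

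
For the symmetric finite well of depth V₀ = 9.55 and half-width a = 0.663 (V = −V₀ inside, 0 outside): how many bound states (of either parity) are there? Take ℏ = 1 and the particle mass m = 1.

N = 2

Define the well-strength parameter z₀ = (a/ℏ)√(2mV₀) = 0.663 × √(2·1·9.55) = 2.898.
A new bound state (alternating even/odd) appears each time z₀ passes a multiple of π/2, so N = ⌊2z₀/π⌋ + 1 = ⌊1.845⌋ + 1 = 2.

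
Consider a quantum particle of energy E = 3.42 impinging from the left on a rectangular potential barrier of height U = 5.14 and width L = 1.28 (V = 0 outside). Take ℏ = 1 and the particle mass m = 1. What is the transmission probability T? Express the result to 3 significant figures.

T = 0.0305

Since E < U the interior solution is evanescent with decay constant κ = √(2m(U − E))/ℏ = 1.855.
κL = 2.374, sinh(κL) = 5.324.
Matching ψ, ψ′ at both faces gives T = [1 + U² sinh²(κL) / (4E(U − E))]⁻¹ = 1/32.82 = 0.0305.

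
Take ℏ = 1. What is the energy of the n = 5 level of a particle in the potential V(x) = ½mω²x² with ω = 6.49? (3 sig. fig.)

E = 35.7

The oscillator eigenvalues are E_n = ℏω(n + ½), so E_5 = 6.49 × 5.5 = 35.70.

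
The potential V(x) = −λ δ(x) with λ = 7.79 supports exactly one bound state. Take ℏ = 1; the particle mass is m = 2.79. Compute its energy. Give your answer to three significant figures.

The bound state is ψ(x) = √κ e^{−κ|x|}. The derivative jump ψ'(0⁺) − ψ'(0⁻) = −(2mλ/ℏ²)ψ(0) fixes κ = mλ/ℏ² = 21.73.
Then E = −ℏ²κ²/(2m) = −mλ²/(2ℏ²) = -84.65.

E = -84.7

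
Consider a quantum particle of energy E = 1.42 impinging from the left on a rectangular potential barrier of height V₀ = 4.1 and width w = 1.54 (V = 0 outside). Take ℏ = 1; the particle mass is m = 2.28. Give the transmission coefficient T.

Since E < V₀ the interior solution is evanescent with decay constant κ = √(2m(V₀ − E))/ℏ = 3.496.
κw = 5.384, sinh(κw) = 108.9.
Matching ψ, ψ′ at both faces gives T = [1 + V₀² sinh²(κw) / (4E(V₀ − E))]⁻¹ = 1/13100 = 0.0000764.

T = 0.0000764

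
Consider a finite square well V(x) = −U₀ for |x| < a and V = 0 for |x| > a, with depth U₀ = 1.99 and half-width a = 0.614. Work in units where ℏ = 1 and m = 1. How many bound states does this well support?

Define the well-strength parameter z₀ = (a/ℏ)√(2mU₀) = 0.614 × √(2·1·1.99) = 1.225.
A new bound state (alternating even/odd) appears each time z₀ passes a multiple of π/2, so N = ⌊2z₀/π⌋ + 1 = ⌊0.7798⌋ + 1 = 1.

N = 1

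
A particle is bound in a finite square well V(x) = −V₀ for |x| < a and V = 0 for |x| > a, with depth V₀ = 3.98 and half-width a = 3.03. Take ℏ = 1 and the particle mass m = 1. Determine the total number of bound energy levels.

N = 6

Define the well-strength parameter z₀ = (a/ℏ)√(2mV₀) = 3.03 × √(2·1·3.98) = 8.549.
The even/odd transcendental equations gain one root per π/2 in z₀, giving N = 1 + ⌊2z₀/π⌋ = 1 + ⌊5.442⌋ = 6.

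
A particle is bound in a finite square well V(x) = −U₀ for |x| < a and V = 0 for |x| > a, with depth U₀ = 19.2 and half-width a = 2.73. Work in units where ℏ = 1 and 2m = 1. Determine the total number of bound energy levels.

Define the well-strength parameter z₀ = (a/ℏ)√(2mU₀) = 2.73 × √(2·0.5·19.2) = 11.96.
A new bound state (alternating even/odd) appears each time z₀ passes a multiple of π/2, so N = ⌊2z₀/π⌋ + 1 = ⌊7.615⌋ + 1 = 8.

N = 8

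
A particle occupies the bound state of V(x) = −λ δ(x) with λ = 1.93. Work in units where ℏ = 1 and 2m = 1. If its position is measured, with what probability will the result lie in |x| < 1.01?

The normalised bound state is ψ = √κ e^{−κ|x|} with κ = mλ/ℏ² = 0.9650.
P(|x| < d) = ∫_{−d}^{d} κ e^{−2κ|x|} dx = 1 − e^{−2κd} = 1 − e^{−1.949} = 0.8576.

P = 0.858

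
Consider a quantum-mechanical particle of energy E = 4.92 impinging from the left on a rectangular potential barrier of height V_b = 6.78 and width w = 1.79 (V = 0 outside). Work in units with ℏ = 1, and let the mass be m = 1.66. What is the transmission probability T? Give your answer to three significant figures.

T = 0.000436

Since E < V_b the interior solution is evanescent with decay constant κ = √(2m(V_b − E))/ℏ = 2.485.
κw = 4.448, sinh(κw) = 42.73.
Matching ψ, ψ′ at both faces gives T = [1 + V_b² sinh²(κw) / (4E(V_b − E))]⁻¹ = 1/2294 = 0.000436.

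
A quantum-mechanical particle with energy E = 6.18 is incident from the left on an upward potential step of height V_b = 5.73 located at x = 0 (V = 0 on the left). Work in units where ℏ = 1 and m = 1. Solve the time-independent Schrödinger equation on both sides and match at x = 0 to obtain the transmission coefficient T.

On each side the TISE gives plane waves with k = √(2m(E − V))/ℏ: k₁ = √(2·1·6.18) = 3.516, k₂ = √(2·1·0.45) = 0.9487.
Continuity of ψ and ψ′ at the step yields the reflection amplitude r = (k₁ − k₂)/(k₁ + k₂) = 0.5750; thus R = |r|² = 0.3306, T = 0.6694.

T = 0.669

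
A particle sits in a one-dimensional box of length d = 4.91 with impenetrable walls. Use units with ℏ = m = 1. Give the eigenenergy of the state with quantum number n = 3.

E = 1.84

Requiring ψ(0) = ψ(d) = 0 quantises k = nπ/d, hence E_n = ℏ²k²/2m = n²π²ℏ²/(2md²).
E_3 = 3² × π² / (2 × 1 × 4.91²) = 1.842.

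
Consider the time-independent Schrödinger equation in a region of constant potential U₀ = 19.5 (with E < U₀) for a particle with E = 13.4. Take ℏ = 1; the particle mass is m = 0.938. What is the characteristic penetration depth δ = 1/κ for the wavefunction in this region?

Since E < U₀ the TISE in this region is ψ'' = κ²ψ with κ = √(2m(U₀ − E))/ℏ.
κ = √(2 × 0.938 × 6.1) = 3.383. The penetration depth is δ = 1/κ = 0.296.

δ = 0.296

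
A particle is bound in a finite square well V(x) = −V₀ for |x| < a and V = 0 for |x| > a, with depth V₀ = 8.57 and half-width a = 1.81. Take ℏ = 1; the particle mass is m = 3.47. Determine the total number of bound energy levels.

Define the well-strength parameter z₀ = (a/ℏ)√(2mV₀) = 1.81 × √(2·3.47·8.57) = 13.96.
A new bound state (alternating even/odd) appears each time z₀ passes a multiple of π/2, so N = ⌊2z₀/π⌋ + 1 = ⌊8.886⌋ + 1 = 9.

N = 9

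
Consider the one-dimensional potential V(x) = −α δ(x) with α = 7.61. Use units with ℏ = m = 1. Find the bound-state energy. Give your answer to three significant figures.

E = -29.0

For x ≠ 0 the bound state is ψ ∝ e^{−κ|x|}; integrating the TISE across the delta gives the cusp condition 2κ = 2mα/ℏ², so κ = 7.610.
Then E = −ℏ²κ²/(2m) = −mα²/(2ℏ²) = -28.96.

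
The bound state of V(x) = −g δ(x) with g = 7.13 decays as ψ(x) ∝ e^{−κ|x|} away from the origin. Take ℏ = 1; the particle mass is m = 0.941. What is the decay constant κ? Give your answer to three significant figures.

Integrate −(ℏ²/2m)ψ'' − gδ(x)ψ = Eψ from −ε to +ε: the ψ'' term gives ψ'(0⁺) − ψ'(0⁻) and the δ term gives −(2mg/ℏ²)ψ(0).
With ψ ∝ e^{−κ|x|} this yields −2κ = −2mg/ℏ², so κ = mg/ℏ² = 6.709.

κ = 6.71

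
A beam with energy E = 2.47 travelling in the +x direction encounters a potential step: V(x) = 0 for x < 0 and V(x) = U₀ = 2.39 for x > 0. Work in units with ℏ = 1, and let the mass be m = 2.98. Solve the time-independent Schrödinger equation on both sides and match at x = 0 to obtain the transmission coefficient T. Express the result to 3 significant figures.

T = 0.517

On each side the TISE gives plane waves with k = √(2m(E − V))/ℏ: k₁ = √(2·2.98·2.47) = 3.837, k₂ = √(2·2.98·0.08) = 0.6905.
Matching ψ and ψ′ at x = 0 gives r = (k₁ − k₂)/(k₁ + k₂), so R = r² = 0.4830 and T = 1 − R = 0.5170.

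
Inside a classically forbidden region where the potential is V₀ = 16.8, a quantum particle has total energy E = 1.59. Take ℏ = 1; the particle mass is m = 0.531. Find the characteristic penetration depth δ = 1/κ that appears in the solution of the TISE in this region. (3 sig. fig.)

δ = 0.249

Since E < V₀ the TISE in this region is ψ'' = κ²ψ with κ = √(2m(V₀ − E))/ℏ.
κ = √(2 × 0.531 × 15.21) = 4.019. The penetration depth is δ = 1/κ = 0.249.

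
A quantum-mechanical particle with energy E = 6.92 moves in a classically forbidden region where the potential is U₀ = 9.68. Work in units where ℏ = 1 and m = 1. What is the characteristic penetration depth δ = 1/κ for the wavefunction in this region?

δ = 0.426

Since E < U₀ the TISE in this region is ψ'' = κ²ψ with κ = √(2m(U₀ − E))/ℏ.
κ = √(2 × 1 × 2.76) = 2.349. The penetration depth is δ = 1/κ = 0.426.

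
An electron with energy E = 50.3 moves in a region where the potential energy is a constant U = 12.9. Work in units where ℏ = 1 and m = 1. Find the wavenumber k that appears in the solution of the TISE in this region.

k = 8.65

With E > U the solution is oscillatory, ψ ∝ e^{±ikx} with k = √(2m(E − U))/ℏ.
k = √(2 × 1 × 37.4) = 8.649.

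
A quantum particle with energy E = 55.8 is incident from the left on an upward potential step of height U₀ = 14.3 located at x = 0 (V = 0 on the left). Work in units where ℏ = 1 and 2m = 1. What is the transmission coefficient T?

The wavenumbers are k₁ = √(2mE)/ℏ = 7.470 on the left and k₂ = √(2m(E − U₀))/ℏ = 6.442 on the right.
Continuity of ψ and ψ′ at the step yields the reflection amplitude r = (k₁ − k₂)/(k₁ + k₂) = 0.07389; thus R = |r|² = 0.005459, T = 0.9945.

T = 0.995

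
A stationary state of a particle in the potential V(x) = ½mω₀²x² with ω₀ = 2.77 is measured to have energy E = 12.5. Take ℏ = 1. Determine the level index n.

n = 4

E_n = ℏω₀(n + ½) ⇒ n = E/(ℏω₀) − ½ = 12.5/2.77 − 0.5 = 4.013 → n = 4.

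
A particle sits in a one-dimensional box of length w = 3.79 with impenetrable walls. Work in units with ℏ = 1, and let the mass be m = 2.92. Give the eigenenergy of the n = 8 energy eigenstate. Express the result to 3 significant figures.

E = 7.53

Requiring ψ(0) = ψ(w) = 0 quantises k = nπ/w, hence E_n = ℏ²k²/2m = n²π²ℏ²/(2mw²).
E_8 = 8² × π² / (2 × 2.92 × 3.79²) = 7.530.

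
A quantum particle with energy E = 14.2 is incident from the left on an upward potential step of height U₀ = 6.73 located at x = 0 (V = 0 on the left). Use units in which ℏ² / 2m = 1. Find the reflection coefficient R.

On each side the TISE gives plane waves with k = √(2m(E − V))/ℏ: k₁ = √(2·½·14.2) = 3.768, k₂ = √(2·½·7.47) = 2.733.
Matching ψ and ψ′ at x = 0 gives r = (k₁ − k₂)/(k₁ + k₂), so R = r² = 0.02535 and T = 1 − R = 0.9746.

R = 0.0254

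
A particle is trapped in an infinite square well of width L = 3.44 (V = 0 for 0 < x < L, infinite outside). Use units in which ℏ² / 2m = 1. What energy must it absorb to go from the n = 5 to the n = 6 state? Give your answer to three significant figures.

E_n = n²π²ℏ²/(2mL²), so ΔE = (6² − 5²) π²ℏ²/(2mL²).
ΔE = 11 × π² / (2 × 0.5 × 3.44²) = 9.174.

ΔE = 9.17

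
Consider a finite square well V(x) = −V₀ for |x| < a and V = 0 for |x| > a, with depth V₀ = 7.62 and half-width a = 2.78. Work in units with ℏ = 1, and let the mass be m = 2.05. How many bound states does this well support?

The dimensionless depth is z₀ = a√(2mV₀)/ℏ = 2.78 × √(31.24) = 15.54.
A new bound state (alternating even/odd) appears each time z₀ passes a multiple of π/2, so N = ⌊2z₀/π⌋ + 1 = ⌊9.892⌋ + 1 = 10.

N = 10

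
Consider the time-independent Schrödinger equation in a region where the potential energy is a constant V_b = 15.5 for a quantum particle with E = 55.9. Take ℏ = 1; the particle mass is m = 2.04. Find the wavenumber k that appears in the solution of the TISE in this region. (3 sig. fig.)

With E > V_b the solution is oscillatory, ψ ∝ e^{±ikx} with k = √(2m(E − V_b))/ℏ.
k = √(2 × 2.04 × 40.4) = 12.84.

k = 12.8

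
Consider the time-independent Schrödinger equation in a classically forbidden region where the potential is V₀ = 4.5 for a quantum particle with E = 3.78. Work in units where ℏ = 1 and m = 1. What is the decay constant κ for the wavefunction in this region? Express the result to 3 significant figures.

Since E < V₀ the TISE in this region is ψ'' = κ²ψ with κ = √(2m(V₀ − E))/ℏ.
κ = √(2 × 1 × 0.72) = 1.200.

κ = 1.20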